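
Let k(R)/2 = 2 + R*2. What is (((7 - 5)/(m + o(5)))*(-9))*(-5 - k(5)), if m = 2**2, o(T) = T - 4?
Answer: 522/5 ≈ 104.40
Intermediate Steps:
o(T) = -4 + T
m = 4
k(R) = 4 + 4*R (k(R) = 2*(2 + R*2) = 2*(2 + 2*R) = 4 + 4*R)
(((7 - 5)/(m + o(5)))*(-9))*(-5 - k(5)) = (((7 - 5)/(4 + (-4 + 5)))*(-9))*(-5 - (4 + 4*5)) = ((2/(4 + 1))*(-9))*(-5 - (4 + 20)) = ((2/5)*(-9))*(-5 - 1*24) = ((2*(1/5))*(-9))*(-5 - 24) = ((2/5)*(-9))*(-29) = -18/5*(-29) = 522/5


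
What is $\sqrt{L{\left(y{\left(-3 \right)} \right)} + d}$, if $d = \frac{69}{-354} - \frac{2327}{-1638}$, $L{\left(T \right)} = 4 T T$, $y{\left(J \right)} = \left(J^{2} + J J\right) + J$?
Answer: $\frac{4 \sqrt{86468158}}{1239} \approx 30.02$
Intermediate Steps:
$y{\left(J \right)} = J + 2 J^{2}$ ($y{\left(J \right)} = \left(J^{2} + J^{2}\right) + J = 2 J^{2} + J = J + 2 J^{2}$)
$L{\left(T \right)} = 4 T^{2}$
$d = \frac{4556}{3717}$ ($d = 69 \left(- \frac{1}{354}\right) - - \frac{179}{126} = - \frac{23}{118} + \frac{179}{126} = \frac{4556}{3717} \approx 1.2257$)
$\sqrt{L{\left(y{\left(-3 \right)} \right)} + d} = \sqrt{4 \left(- 3 \left(1 + 2 \left(-3\right)\right)\right)^{2} + \frac{4556}{3717}} = \sqrt{4 \left(- 3 \left(1 - 6\right)\right)^{2} + \frac{4556}{3717}} = \sqrt{4 \left(\left(-3\right) \left(-5\right)\right)^{2} + \frac{4556}{3717}} = \sqrt{4 \cdot 15^{2} + \frac{4556}{3717}} = \sqrt{4 \cdot 225 + \frac{4556}{3717}} = \sqrt{900 + \frac{4556}{3717}} = \sqrt{\frac{3349856}{3717}} = \frac{4 \sqrt{86468158}}{1239}$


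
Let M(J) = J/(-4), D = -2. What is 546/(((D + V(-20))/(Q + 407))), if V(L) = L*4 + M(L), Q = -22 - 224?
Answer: -12558/11 ≈ -1141.6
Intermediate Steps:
Q = -246
M(J) = -J/4 (M(J) = J*(-¼) = -J/4)
V(L) = 15*L/4 (V(L) = L*4 - L/4 = 4*L - L/4 = 15*L/4)
546/(((D + V(-20))/(Q + 407))) = 546/(((-2 + (15/4)*(-20))/(-246 + 407))) = 546/(((-2 - 75)/161)) = 546/((-77*1/161)) = 546/(-11/23) = 546*(-23/11) = -12558/11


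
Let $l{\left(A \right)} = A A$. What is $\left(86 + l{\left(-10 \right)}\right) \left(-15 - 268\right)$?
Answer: $-52638$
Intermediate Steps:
$l{\left(A \right)} = A^{2}$
$\left(86 + l{\left(-10 \right)}\right) \left(-15 - 268\right) = \left(86 + \left(-10\right)^{2}\right) \left(-15 - 268\right) = \left(86 + 100\right) \left(-283\right) = 186 \left(-283\right) = -52638$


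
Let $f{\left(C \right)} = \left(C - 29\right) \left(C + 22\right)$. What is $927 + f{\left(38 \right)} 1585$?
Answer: $856827$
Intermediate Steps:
$f{\left(C \right)} = \left(-29 + C\right) \left(22 + C\right)$
$927 + f{\left(38 \right)} 1585 = 927 + \left(-638 + 38^{2} - 266\right) 1585 = 927 + \left(-638 + 1444 - 266\right) 1585 = 927 + 540 \cdot 1585 = 927 + 855900 = 856827$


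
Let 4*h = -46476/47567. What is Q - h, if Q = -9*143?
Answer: -61207110/47567 ≈ -1286.8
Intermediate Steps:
h = -11619/47567 (h = (-46476/47567)/4 = (-46476*1/47567)/4 = (¼)*(-46476/47567) = -11619/47567 ≈ -0.24427)
Q = -1287
Q - h = -1287 - 1*(-11619/47567) = -1287 + 11619/47567 = -61207110/47567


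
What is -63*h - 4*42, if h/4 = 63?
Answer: -16044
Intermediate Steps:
h = 252 (h = 4*63 = 252)
-63*h - 4*42 = -63*252 - 4*42 = -15876 - 168 = -16044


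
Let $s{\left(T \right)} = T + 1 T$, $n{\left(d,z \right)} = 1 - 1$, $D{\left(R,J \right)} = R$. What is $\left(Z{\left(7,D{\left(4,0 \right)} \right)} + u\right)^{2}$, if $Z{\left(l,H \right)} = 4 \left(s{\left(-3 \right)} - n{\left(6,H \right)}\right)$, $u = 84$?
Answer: $3600$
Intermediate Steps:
$n{\left(d,z \right)} = 0$ ($n{\left(d,z \right)} = 1 - 1 = 0$)
$s{\left(T \right)} = 2 T$ ($s{\left(T \right)} = T + T = 2 T$)
$Z{\left(l,H \right)} = -24$ ($Z{\left(l,H \right)} = 4 \left(2 \left(-3\right) - 0\right) = 4 \left(-6 + 0\right) = 4 \left(-6\right) = -24$)
$\left(Z{\left(7,D{\left(4,0 \right)} \right)} + u\right)^{2} = \left(-24 + 84\right)^{2} = 60^{2} = 3600$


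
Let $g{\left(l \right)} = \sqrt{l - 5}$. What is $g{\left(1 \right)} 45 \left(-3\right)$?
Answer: $- 270 i \approx - 270.0 i$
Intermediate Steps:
$g{\left(l \right)} = \sqrt{-5 + l}$
$g{\left(1 \right)} 45 \left(-3\right) = \sqrt{-5 + 1} \cdot 45 \left(-3\right) = \sqrt{-4} \cdot 45 \left(-3\right) = 2 i 45 \left(-3\right) = 90 i \left(-3\right) = - 270 i$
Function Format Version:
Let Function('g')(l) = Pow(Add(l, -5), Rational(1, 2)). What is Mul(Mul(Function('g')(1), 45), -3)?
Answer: Mul(-270, I) ≈ Mul(-270.00, I)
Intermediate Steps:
Function('g')(l) = Pow(Add(-5, l), Rational(1, 2))
Mul(Mul(Function('g')(1), 45), -3) = Mul(Mul(Pow(Add(-5, 1), Rational(1, 2)), 45), -3) = Mul(Mul(Pow(-4, Rational(1, 2)), 45), -3) = Mul(Mul(Mul(2, I), 45), -3) = Mul(Mul(90, I), -3) = Mul(-270, I)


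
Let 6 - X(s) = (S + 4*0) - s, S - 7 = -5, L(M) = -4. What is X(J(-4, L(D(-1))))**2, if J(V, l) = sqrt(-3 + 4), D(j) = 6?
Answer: 25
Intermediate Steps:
J(V, l) = 1 (J(V, l) = sqrt(1) = 1)
S = 2 (S = 7 - 5 = 2)
X(s) = 4 + s (X(s) = 6 - ((2 + 4*0) - s) = 6 - ((2 + 0) - s) = 6 - (2 - s) = 6 + (-2 + s) = 4 + s)
X(J(-4, L(D(-1))))**2 = (4 + 1)**2 = 5**2 = 25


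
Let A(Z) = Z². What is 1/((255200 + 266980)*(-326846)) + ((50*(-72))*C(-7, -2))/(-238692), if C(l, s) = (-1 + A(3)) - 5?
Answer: 153605199832109/3394845589173480 ≈ 0.045247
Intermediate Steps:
C(l, s) = 3 (C(l, s) = (-1 + 3²) - 5 = (-1 + 9) - 5 = 8 - 5 = 3)
1/((255200 + 266980)*(-326846)) + ((50*(-72))*C(-7, -2))/(-238692) = 1/((255200 + 266980)*(-326846)) + ((50*(-72))*3)/(-238692) = -1/326846/522180 - 3600*3*(-1/238692) = (1/522180)*(-1/326846) - 10800*(-1/238692) = -1/170672444280 + 900/19891 = 153605199832109/3394845589173480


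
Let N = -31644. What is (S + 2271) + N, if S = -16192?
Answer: -45565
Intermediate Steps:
(S + 2271) + N = (-16192 + 2271) - 31644 = -13921 - 31644 = -45565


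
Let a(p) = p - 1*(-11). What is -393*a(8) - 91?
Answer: -7558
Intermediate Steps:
a(p) = 11 + p (a(p) = p + 11 = 11 + p)
-393*a(8) - 91 = -393*(11 + 8) - 91 = -393*19 - 91 = -7467 - 91 = -7558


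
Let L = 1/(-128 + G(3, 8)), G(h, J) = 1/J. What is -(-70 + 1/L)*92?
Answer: 36409/2 ≈ 18205.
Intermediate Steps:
L = -8/1023 (L = 1/(-128 + 1/8) = 1/(-128 + ⅛) = 1/(-1023/8) = -8/1023 ≈ -0.0078201)
-(-70 + 1/L)*92 = -(-70 + 1/(-8/1023))*92 = -(-70 - 1023/8)*92 = -(-1583)*92/8 = -1*(-36409/2) = 36409/2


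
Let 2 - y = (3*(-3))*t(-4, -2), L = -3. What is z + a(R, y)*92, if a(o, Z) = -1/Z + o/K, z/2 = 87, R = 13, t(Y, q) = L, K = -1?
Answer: -25458/25 ≈ -1018.3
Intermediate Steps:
t(Y, q) = -3
z = 174 (z = 2*87 = 174)
y = -25 (y = 2 - 3*(-3)*(-3) = 2 - (-9)*(-3) = 2 - 1*27 = 2 - 27 = -25)
a(o, Z) = -o - 1/Z (a(o, Z) = -1/Z + o/(-1) = -1/Z + o*(-1) = -1/Z - o = -o - 1/Z)
z + a(R, y)*92 = 174 + (-1*13 - 1/(-25))*92 = 174 + (-13 - 1*(-1/25))*92 = 174 + (-13 + 1/25)*92 = 174 - 324/25*92 = 174 - 29808/25 = -25458/25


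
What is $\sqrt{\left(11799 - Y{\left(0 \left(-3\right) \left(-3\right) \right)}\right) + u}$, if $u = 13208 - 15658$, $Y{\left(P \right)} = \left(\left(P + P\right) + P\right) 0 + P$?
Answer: $\sqrt{9349} \approx 96.69$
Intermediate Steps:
$Y{\left(P \right)} = P$ ($Y{\left(P \right)} = \left(2 P + P\right) 0 + P = 3 P 0 + P = 0 + P = P$)
$u = -2450$ ($u = 13208 - 15658 = -2450$)
$\sqrt{\left(11799 - Y{\left(0 \left(-3\right) \left(-3\right) \right)}\right) + u} = \sqrt{\left(11799 - 0 \left(-3\right) \left(-3\right)\right) - 2450} = \sqrt{\left(11799 - 0 \left(-3\right)\right) - 2450} = \sqrt{\left(11799 - 0\right) - 2450} = \sqrt{\left(11799 + 0\right) - 2450} = \sqrt{11799 - 2450} = \sqrt{9349}$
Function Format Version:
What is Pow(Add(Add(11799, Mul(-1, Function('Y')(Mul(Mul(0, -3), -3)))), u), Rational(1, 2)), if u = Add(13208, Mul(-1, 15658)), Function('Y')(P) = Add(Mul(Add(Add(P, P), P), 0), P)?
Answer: Pow(9349, Rational(1, 2)) ≈ 96.690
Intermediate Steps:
Function('Y')(P) = P (Function('Y')(P) = Add(Mul(Add(Mul(2, P), P), 0), P) = Add(Mul(Mul(3, P), 0), P) = Add(0, P) = P)
u = -2450 (u = Add(13208, -15658) = -2450)
Pow(Add(Add(11799, Mul(-1, Function('Y')(Mul(Mul(0, -3), -3)))), u), Rational(1, 2)) = Pow(Add(Add(11799, Mul(-1, Mul(Mul(0, -3), -3))), -2450), Rational(1, 2)) = Pow(Add(Add(11799, Mul(-1, Mul(0, -3))), -2450), Rational(1, 2)) = Pow(Add(Add(11799, Mul(-1, 0)), -2450), Rational(1, 2)) = Pow(Add(Add(11799, 0), -2450), Rational(1, 2)) = Pow(Add(11799, -2450), Rational(1, 2)) = Pow(9349, Rational(1, 2))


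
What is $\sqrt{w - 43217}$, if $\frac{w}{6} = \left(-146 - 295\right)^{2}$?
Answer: $\sqrt{1123669} \approx 1060.0$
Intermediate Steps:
$w = 1166886$ ($w = 6 \left(-146 - 295\right)^{2} = 6 \left(-441\right)^{2} = 6 \cdot 194481 = 1166886$)
$\sqrt{w - 43217} = \sqrt{1166886 - 43217} = \sqrt{1123669}$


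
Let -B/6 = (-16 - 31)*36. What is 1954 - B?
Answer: -8198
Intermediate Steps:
B = 10152 (B = -6*(-16 - 31)*36 = -(-282)*36 = -6*(-1692) = 10152)
1954 - B = 1954 - 1*10152 = 1954 - 10152 = -8198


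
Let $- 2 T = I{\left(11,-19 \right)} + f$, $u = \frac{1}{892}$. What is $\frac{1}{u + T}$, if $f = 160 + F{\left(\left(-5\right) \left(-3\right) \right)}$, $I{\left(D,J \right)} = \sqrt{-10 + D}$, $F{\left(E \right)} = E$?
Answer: $- \frac{892}{78495} \approx -0.011364$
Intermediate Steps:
$u = \frac{1}{892} \approx 0.0011211$
$f = 175$ ($f = 160 - -15 = 160 + 15 = 175$)
$T = -88$ ($T = - \frac{\sqrt{-10 + 11} + 175}{2} = - \frac{\sqrt{1} + 175}{2} = - \frac{1 + 175}{2} = \left(- \frac{1}{2}\right) 176 = -88$)
$\frac{1}{u + T} = \frac{1}{\frac{1}{892} - 88} = \frac{1}{- \frac{78495}{892}} = - \frac{892}{78495}$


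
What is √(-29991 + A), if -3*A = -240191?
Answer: √450654/3 ≈ 223.77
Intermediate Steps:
A = 240191/3 (A = -⅓*(-240191) = 240191/3 ≈ 80064.)
√(-29991 + A) = √(-29991 + 240191/3) = √(150218/3) = √450654/3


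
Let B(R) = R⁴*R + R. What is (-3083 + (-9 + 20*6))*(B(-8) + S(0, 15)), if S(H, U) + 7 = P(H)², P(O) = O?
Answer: 97431076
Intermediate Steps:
S(H, U) = -7 + H²
B(R) = R + R⁵ (B(R) = R⁵ + R = R + R⁵)
(-3083 + (-9 + 20*6))*(B(-8) + S(0, 15)) = (-3083 + (-9 + 20*6))*((-8 + (-8)⁵) + (-7 + 0²)) = (-3083 + (-9 + 120))*((-8 - 32768) + (-7 + 0)) = (-3083 + 111)*(-32776 - 7) = -2972*(-32783) = 97431076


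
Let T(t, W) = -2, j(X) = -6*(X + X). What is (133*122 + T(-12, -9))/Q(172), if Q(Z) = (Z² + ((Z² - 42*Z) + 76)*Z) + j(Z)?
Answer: 338/80969 ≈ 0.0041744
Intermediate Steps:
j(X) = -12*X
Q(Z) = Z² - 12*Z + Z*(76 + Z² - 42*Z) (Q(Z) = (Z² + ((Z² - 42*Z) + 76)*Z) - 12*Z = (Z² + (76 + Z² - 42*Z)*Z) - 12*Z = (Z² + Z*(76 + Z² - 42*Z)) - 12*Z = Z² - 12*Z + Z*(76 + Z² - 42*Z))
(133*122 + T(-12, -9))/Q(172) = (133*122 - 2)/((172*(64 + 172² - 41*172))) = (16226 - 2)/((172*(64 + 29584 - 7052))) = 16224/((172*22596)) = 16224/3886512 = 16224*(1/3886512) = 338/80969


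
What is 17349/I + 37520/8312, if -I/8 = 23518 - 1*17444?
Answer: 209870869/50487088 ≈ 4.1569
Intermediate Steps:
I = -48592 (I = -8*(23518 - 1*17444) = -8*(23518 - 17444) = -8*6074 = -48592)
17349/I + 37520/8312 = 17349/(-48592) + 37520/8312 = 17349*(-1/48592) + 37520*(1/8312) = -17349/48592 + 4690/1039 = 209870869/50487088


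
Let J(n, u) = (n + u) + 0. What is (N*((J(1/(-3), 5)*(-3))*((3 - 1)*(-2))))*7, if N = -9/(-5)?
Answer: 3528/5 ≈ 705.60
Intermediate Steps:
J(n, u) = n + u
N = 9/5 (N = -9*(-1/5) = 9/5 ≈ 1.8000)
(N*((J(1/(-3), 5)*(-3))*((3 - 1)*(-2))))*7 = (9*(((1/(-3) + 5)*(-3))*((3 - 1)*(-2)))/5)*7 = (9*(((-1/3 + 5)*(-3))*(2*(-2)))/5)*7 = (9*(((14/3)*(-3))*(-4))/5)*7 = (9*(-14*(-4))/5)*7 = ((9/5)*56)*7 = (504/5)*7 = 3528/5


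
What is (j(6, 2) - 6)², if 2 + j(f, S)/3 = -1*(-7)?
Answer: 81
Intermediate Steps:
j(f, S) = 15 (j(f, S) = -6 + 3*(-1*(-7)) = -6 + 3*7 = -6 + 21 = 15)
(j(6, 2) - 6)² = (15 - 6)² = 9² = 81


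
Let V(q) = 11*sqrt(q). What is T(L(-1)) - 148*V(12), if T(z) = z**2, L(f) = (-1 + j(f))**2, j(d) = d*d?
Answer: -3256*sqrt(3) ≈ -5639.6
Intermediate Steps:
j(d) = d**2
L(f) = (-1 + f**2)**2
T(L(-1)) - 148*V(12) = ((-1 + (-1)**2)**2)**2 - 1628*sqrt(12) = ((-1 + 1)**2)**2 - 1628*2*sqrt(3) = (0**2)**2 - 3256*sqrt(3) = 0**2 - 3256*sqrt(3) = 0 - 3256*sqrt(3) = -3256*sqrt(3)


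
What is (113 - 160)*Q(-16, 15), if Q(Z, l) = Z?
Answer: 752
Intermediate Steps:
(113 - 160)*Q(-16, 15) = (113 - 160)*(-16) = -47*(-16) = 752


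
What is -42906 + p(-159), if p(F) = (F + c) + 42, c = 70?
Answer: -42953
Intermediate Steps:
p(F) = 112 + F (p(F) = (F + 70) + 42 = (70 + F) + 42 = 112 + F)
-42906 + p(-159) = -42906 + (112 - 159) = -42906 - 47 = -42953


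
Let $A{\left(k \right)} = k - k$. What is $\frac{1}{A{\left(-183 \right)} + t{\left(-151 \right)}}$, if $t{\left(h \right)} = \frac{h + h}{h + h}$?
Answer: $1$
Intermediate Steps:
$t{\left(h \right)} = 1$ ($t{\left(h \right)} = \frac{2 h}{2 h} = 2 h \frac{1}{2 h} = 1$)
$A{\left(k \right)} = 0$
$\frac{1}{A{\left(-183 \right)} + t{\left(-151 \right)}} = \frac{1}{0 + 1} = 1^{-1} = 1$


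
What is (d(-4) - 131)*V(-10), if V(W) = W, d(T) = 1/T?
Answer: 2625/2 ≈ 1312.5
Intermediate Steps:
(d(-4) - 131)*V(-10) = (1/(-4) - 131)*(-10) = (-1/4 - 131)*(-10) = -525/4*(-10) = 2625/2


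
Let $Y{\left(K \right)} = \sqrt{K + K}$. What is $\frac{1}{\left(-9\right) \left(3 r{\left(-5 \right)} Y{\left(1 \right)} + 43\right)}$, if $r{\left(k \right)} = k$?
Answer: $- \frac{43}{12591} - \frac{5 \sqrt{2}}{4197} \approx -0.0050999$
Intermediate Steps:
$Y{\left(K \right)} = \sqrt{2} \sqrt{K}$ ($Y{\left(K \right)} = \sqrt{2 K} = \sqrt{2} \sqrt{K}$)
$\frac{1}{\left(-9\right) \left(3 r{\left(-5 \right)} Y{\left(1 \right)} + 43\right)} = \frac{1}{\left(-9\right) \left(3 \left(-5\right) \sqrt{2} \sqrt{1} + 43\right)} = \frac{1}{\left(-9\right) \left(- 15 \sqrt{2} \cdot 1 + 43\right)} = \frac{1}{\left(-9\right) \left(- 15 \sqrt{2} + 43\right)} = \frac{1}{\left(-9\right) \left(43 - 15 \sqrt{2}\right)} = \frac{1}{-387 + 135 \sqrt{2}}$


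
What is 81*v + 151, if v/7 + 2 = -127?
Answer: -72992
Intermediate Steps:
v = -903 (v = -14 + 7*(-127) = -14 - 889 = -903)
81*v + 151 = 81*(-903) + 151 = -73143 + 151 = -72992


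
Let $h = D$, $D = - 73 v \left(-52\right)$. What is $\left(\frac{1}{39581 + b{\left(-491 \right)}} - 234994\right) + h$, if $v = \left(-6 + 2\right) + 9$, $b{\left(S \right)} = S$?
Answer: $- \frac{8443987259}{39090} \approx -2.1601 \cdot 10^{5}$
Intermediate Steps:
$v = 5$ ($v = -4 + 9 = 5$)
$D = 18980$ ($D = \left(-73\right) 5 \left(-52\right) = \left(-365\right) \left(-52\right) = 18980$)
$h = 18980$
$\left(\frac{1}{39581 + b{\left(-491 \right)}} - 234994\right) + h = \left(\frac{1}{39581 - 491} - 234994\right) + 18980 = \left(\frac{1}{39090} - 234994\right) + 18980 = - \frac{9185915459}{39090} + 18980 = - \frac{8443987259}{39090}$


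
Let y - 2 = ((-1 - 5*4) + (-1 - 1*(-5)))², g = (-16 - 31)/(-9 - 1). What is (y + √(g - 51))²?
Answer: (2910 + I*√4630)²/100 ≈ 84635.0 + 3960.2*I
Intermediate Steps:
g = 47/10 (g = -47/(-10) = -47*(-⅒) = 47/10 ≈ 4.7000)
y = 291 (y = 2 + ((-1 - 5*4) + (-1 - 1*(-5)))² = 2 + ((-1 - 20) + (-1 + 5))² = 2 + (-21 + 4)² = 2 + (-17)² = 2 + 289 = 291)
(y + √(g - 51))² = (291 + √(47/10 - 51))² = (291 + √(-463/10))² = (291 + I*√4630/10)²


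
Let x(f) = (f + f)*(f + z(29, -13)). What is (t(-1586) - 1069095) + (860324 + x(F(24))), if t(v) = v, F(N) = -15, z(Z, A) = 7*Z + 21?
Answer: -216627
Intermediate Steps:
z(Z, A) = 21 + 7*Z
x(f) = 2*f*(224 + f) (x(f) = (f + f)*(f + (21 + 7*29)) = (2*f)*(f + (21 + 203)) = (2*f)*(f + 224) = (2*f)*(224 + f) = 2*f*(224 + f))
(t(-1586) - 1069095) + (860324 + x(F(24))) = (-1586 - 1069095) + (860324 + 2*(-15)*(224 - 15)) = -1070681 + (860324 + 2*(-15)*209) = -1070681 + (860324 - 6270) = -1070681 + 854054 = -216627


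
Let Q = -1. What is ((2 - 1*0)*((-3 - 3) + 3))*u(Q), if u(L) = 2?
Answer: -12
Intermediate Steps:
((2 - 1*0)*((-3 - 3) + 3))*u(Q) = ((2 - 1*0)*((-3 - 3) + 3))*2 = ((2 + 0)*(-6 + 3))*2 = (2*(-3))*2 = -6*2 = -12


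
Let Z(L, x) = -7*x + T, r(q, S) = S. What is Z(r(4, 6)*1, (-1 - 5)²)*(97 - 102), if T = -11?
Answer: 1315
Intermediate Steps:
Z(L, x) = -11 - 7*x (Z(L, x) = -7*x - 11 = -11 - 7*x)
Z(r(4, 6)*1, (-1 - 5)²)*(97 - 102) = (-11 - 7*(-1 - 5)²)*(97 - 102) = (-11 - 7*(-6)²)*(-5) = (-11 - 7*36)*(-5) = (-11 - 252)*(-5) = -263*(-5) = 1315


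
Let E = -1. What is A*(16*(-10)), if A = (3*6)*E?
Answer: 2880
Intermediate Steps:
A = -18 (A = (3*6)*(-1) = 18*(-1) = -18)
A*(16*(-10)) = -288*(-10) = -18*(-160) = 2880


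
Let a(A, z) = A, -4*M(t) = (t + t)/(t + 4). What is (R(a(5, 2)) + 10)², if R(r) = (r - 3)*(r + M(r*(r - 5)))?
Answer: 400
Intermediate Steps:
M(t) = -t/(2*(4 + t)) (M(t) = -(t + t)/(4*(t + 4)) = -2*t/(4*(4 + t)) = -t/(2*(4 + t)))
R(r) = (-3 + r)*(r - r*(-5 + r)/(8 + 2*r*(-5 + r))) (R(r) = (r - 3)*(r - r*(r - 5)/(8 + 2*(r*(r - 5)))) = (-3 + r)*(r - r*(-5 + r)/(8 + 2*(r*(-5 + r)))) = (-3 + r)*(r - r*(-5 + r)/(8 + 2*r*(-5 + r))))
(R(a(5, 2)) + 10)² = ((½)*5*(-39 - 17*5² + 2*5³ + 46*5)/(4 + 5² - 5*5) + 10)² = ((½)*5*(-39 - 17*25 + 2*125 + 230)/(4 + 25 - 25) + 10)² = ((½)*5*(-39 - 425 + 250 + 230)/4 + 10)² = ((½)*5*(¼)*16 + 10)² = (10 + 10)² = 20² = 400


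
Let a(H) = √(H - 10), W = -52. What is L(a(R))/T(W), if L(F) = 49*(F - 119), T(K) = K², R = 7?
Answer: -5831/2704 + 49*I*√3/2704 ≈ -2.1564 + 0.031387*I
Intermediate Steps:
a(H) = √(-10 + H)
L(F) = -5831 + 49*F (L(F) = 49*(-119 + F) = -5831 + 49*F)
L(a(R))/T(W) = (-5831 + 49*√(-10 + 7))/((-52)²) = (-5831 + 49*√(-3))/2704 = (-5831 + 49*(I*√3))*(1/2704) = (-5831 + 49*I*√3)*(1/2704) = -5831/2704 + 49*I*√3/2704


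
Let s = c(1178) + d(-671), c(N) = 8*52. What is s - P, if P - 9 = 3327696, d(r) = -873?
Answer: -3328162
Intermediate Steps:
c(N) = 416
s = -457 (s = 416 - 873 = -457)
P = 3327705 (P = 9 + 3327696 = 3327705)
s - P = -457 - 1*3327705 = -457 - 3327705 = -3328162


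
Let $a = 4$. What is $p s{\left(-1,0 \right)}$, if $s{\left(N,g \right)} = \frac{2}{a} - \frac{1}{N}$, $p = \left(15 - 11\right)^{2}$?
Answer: $24$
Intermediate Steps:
$p = 16$ ($p = 4^{2} = 16$)
$s{\left(N,g \right)} = \frac{1}{2} - \frac{1}{N}$ ($s{\left(N,g \right)} = \frac{2}{4} - \frac{1}{N} = 2 \cdot \frac{1}{4} - \frac{1}{N} = \frac{1}{2} - \frac{1}{N}$)
$p s{\left(-1,0 \right)} = 16 \frac{-2 - 1}{2 \left(-1\right)} = 16 \cdot \frac{1}{2} \left(-1\right) \left(-3\right) = 16 \cdot \frac{3}{2} = 24$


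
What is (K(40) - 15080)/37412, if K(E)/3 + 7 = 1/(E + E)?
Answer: -1208077/2992960 ≈ -0.40364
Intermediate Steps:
K(E) = -21 + 3/(2*E) (K(E) = -21 + 3/(E + E) = -21 + 3/((2*E)) = -21 + 3*(1/(2*E)) = -21 + 3/(2*E))
(K(40) - 15080)/37412 = ((-21 + (3/2)/40) - 15080)/37412 = ((-21 + (3/2)*(1/40)) - 15080)*(1/37412) = ((-21 + 3/80) - 15080)*(1/37412) = (-1677/80 - 15080)*(1/37412) = -1208077/80*1/37412 = -1208077/2992960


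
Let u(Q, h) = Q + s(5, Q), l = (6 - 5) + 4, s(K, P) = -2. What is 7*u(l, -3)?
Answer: 21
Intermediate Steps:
l = 5 (l = 1 + 4 = 5)
u(Q, h) = -2 + Q (u(Q, h) = Q - 2 = -2 + Q)
7*u(l, -3) = 7*(-2 + 5) = 7*3 = 21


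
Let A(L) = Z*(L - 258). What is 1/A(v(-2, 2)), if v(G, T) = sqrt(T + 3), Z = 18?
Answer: -43/199677 - sqrt(5)/1198062 ≈ -0.00021721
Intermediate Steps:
v(G, T) = sqrt(3 + T)
A(L) = -4644 + 18*L (A(L) = 18*(L - 258) = 18*(-258 + L) = -4644 + 18*L)
1/A(v(-2, 2)) = 1/(-4644 + 18*sqrt(3 + 2)) = 1/(-4644 + 18*sqrt(5))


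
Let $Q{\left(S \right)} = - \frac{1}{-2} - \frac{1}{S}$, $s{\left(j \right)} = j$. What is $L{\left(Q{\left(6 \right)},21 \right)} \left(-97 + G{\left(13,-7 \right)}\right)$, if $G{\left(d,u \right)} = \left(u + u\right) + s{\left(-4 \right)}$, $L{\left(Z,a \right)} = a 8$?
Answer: $-19320$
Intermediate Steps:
$Q{\left(S \right)} = \frac{1}{2} - \frac{1}{S}$ ($Q{\left(S \right)} = \left(-1\right) \left(- \frac{1}{2}\right) - \frac{1}{S} = \frac{1}{2} - \frac{1}{S}$)
$L{\left(Z,a \right)} = 8 a$
$G{\left(d,u \right)} = -4 + 2 u$ ($G{\left(d,u \right)} = \left(u + u\right) - 4 = 2 u - 4 = -4 + 2 u$)
$L{\left(Q{\left(6 \right)},21 \right)} \left(-97 + G{\left(13,-7 \right)}\right) = 8 \cdot 21 \left(-97 + \left(-4 + 2 \left(-7\right)\right)\right) = 168 \left(-97 - 18\right) = 168 \left(-115\right) = -19320$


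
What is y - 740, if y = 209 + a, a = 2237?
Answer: 1706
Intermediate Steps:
y = 2446 (y = 209 + 2237 = 2446)
y - 740 = 2446 - 740 = 1706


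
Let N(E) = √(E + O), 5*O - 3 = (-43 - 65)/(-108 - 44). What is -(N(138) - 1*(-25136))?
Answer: -25136 - 3*√556510/190 ≈ -25148.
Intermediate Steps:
O = 141/190 (O = ⅗ + ((-43 - 65)/(-108 - 44))/5 = ⅗ + (-108/(-152))/5 = ⅗ + (-108*(-1/152))/5 = ⅗ + (⅕)*(27/38) = ⅗ + 27/190 = 141/190 ≈ 0.74211)
N(E) = √(141/190 + E) (N(E) = √(E + 141/190) = √(141/190 + E))
-(N(138) - 1*(-25136)) = -(√(26790 + 36100*138)/190 - 1*(-25136)) = -(√(26790 + 4981800)/190 + 25136) = -(√5008590/190 + 25136) = -((3*√556510)/190 + 25136) = -(3*√556510/190 + 25136) = -(25136 + 3*√556510/190) = -25136 - 3*√556510/190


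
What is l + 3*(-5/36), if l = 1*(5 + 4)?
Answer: 103/12 ≈ 8.5833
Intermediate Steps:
l = 9 (l = 1*9 = 9)
l + 3*(-5/36) = 9 + 3*(-5/36) = 9 - 5/12 = 103/12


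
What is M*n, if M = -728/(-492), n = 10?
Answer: 1820/123 ≈ 14.797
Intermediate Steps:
M = 182/123 (M = -728*(-1/492) = 182/123 ≈ 1.4797)
M*n = (182/123)*10 = 1820/123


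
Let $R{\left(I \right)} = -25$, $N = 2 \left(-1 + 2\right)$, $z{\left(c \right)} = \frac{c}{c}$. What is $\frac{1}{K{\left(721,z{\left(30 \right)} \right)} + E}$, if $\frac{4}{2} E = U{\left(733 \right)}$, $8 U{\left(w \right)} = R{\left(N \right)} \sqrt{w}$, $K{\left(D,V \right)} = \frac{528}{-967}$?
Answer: $\frac{130707456}{428316279421} - \frac{374035600 \sqrt{733}}{428316279421} \approx -0.023338$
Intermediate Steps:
$z{\left(c \right)} = 1$
$K{\left(D,V \right)} = - \frac{528}{967}$ ($K{\left(D,V \right)} = 528 \left(- \frac{1}{967}\right) = - \frac{528}{967}$)
$N = 2$ ($N = 2 \cdot 1 = 2$)
$U{\left(w \right)} = - \frac{25 \sqrt{w}}{8}$ ($U{\left(w \right)} = \frac{\left(-25\right) \sqrt{w}}{8} = - \frac{25 \sqrt{w}}{8}$)
$E = - \frac{25 \sqrt{733}}{16}$ ($E = \frac{\left(- \frac{25}{8}\right) \sqrt{733}}{2} = - \frac{25 \sqrt{733}}{16} \approx -42.303$)
$\frac{1}{K{\left(721,z{\left(30 \right)} \right)} + E} = \frac{1}{- \frac{528}{967} - \frac{25 \sqrt{733}}{16}}$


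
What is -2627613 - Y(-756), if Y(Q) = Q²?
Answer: -3199149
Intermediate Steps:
-2627613 - Y(-756) = -2627613 - 1*(-756)² = -2627613 - 1*571536 = -2627613 - 571536 = -3199149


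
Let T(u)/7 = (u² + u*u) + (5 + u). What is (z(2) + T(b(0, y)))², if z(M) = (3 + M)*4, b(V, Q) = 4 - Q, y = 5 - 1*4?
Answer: 40804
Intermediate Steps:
y = 1 (y = 5 - 4 = 1)
z(M) = 12 + 4*M
T(u) = 35 + 7*u + 14*u² (T(u) = 7*((u² + u*u) + (5 + u)) = 7*((u² + u²) + (5 + u)) = 7*(2*u² + (5 + u)) = 7*(5 + u + 2*u²) = 35 + 7*u + 14*u²)
(z(2) + T(b(0, y)))² = ((12 + 4*2) + (35 + 7*(4 - 1*1) + 14*(4 - 1*1)²))² = ((12 + 8) + (35 + 7*(4 - 1) + 14*(4 - 1)²))² = (20 + (35 + 7*3 + 14*3²))² = (20 + (35 + 21 + 14*9))² = (20 + (35 + 21 + 126))² = (20 + 182)² = 202² = 40804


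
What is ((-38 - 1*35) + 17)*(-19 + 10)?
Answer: 504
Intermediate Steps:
((-38 - 1*35) + 17)*(-19 + 10) = ((-38 - 35) + 17)*(-9) = (-73 + 17)*(-9) = -56*(-9) = 504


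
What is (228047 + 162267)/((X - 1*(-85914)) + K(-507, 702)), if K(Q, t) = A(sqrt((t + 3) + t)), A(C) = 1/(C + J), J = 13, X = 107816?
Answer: 31204007525426/15487920111073 - 390314*sqrt(1407)/46463760333219 ≈ 2.0147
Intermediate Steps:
A(C) = 1/(13 + C) (A(C) = 1/(C + 13) = 1/(13 + C))
K(Q, t) = 1/(13 + sqrt(3 + 2*t)) (K(Q, t) = 1/(13 + sqrt((t + 3) + t)) = 1/(13 + sqrt((3 + t) + t)) = 1/(13 + sqrt(3 + 2*t)))
(228047 + 162267)/((X - 1*(-85914)) + K(-507, 702)) = (228047 + 162267)/((107816 - 1*(-85914)) + 1/(13 + sqrt(3 + 2*702))) = 390314/((107816 + 85914) + 1/(13 + sqrt(3 + 1404))) = 390314/(193730 + 1/(13 + sqrt(1407)))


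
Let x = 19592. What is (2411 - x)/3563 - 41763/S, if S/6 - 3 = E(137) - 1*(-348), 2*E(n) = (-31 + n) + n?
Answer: -9405224/481005 ≈ -19.553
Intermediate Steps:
E(n) = -31/2 + n (E(n) = ((-31 + n) + n)/2 = (-31 + 2*n)/2 = -31/2 + n)
S = 2835 (S = 18 + 6*((-31/2 + 137) - 1*(-348)) = 18 + 6*(243/2 + 348) = 18 + 6*(939/2) = 18 + 2817 = 2835)
(2411 - x)/3563 - 41763/S = (2411 - 1*19592)/3563 - 41763/2835 = (2411 - 19592)*(1/3563) - 41763*1/2835 = -17181*1/3563 - 13921/945 = -17181/3563 - 13921/945 = -9405224/481005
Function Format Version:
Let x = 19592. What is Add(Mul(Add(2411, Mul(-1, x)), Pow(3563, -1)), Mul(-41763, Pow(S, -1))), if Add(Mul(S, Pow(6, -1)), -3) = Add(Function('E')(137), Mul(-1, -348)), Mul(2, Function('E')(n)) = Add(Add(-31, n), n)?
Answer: Rational(-9405224, 481005) ≈ -19.553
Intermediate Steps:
Function('E')(n) = Add(Rational(-31, 2), n) (Function('E')(n) = Mul(Rational(1, 2), Add(Add(-31, n), n)) = Mul(Rational(1, 2), Add(-31, Mul(2, n))) = Add(Rational(-31, 2), n))
S = 2835 (S = Add(18, Mul(6, Add(Add(Rational(-31, 2), 137), Mul(-1, -348)))) = Add(18, Mul(6, Add(Rational(243, 2), 348))) = Add(18, Mul(6, Rational(939, 2))) = Add(18, 2817) = 2835)
Add(Mul(Add(2411, Mul(-1, x)), Pow(3563, -1)), Mul(-41763, Pow(S, -1))) = Add(Mul(Add(2411, Mul(-1, 19592)), Pow(3563, -1)), Mul(-41763, Pow(2835, -1))) = Add(Mul(Add(2411, -19592), Rational(1, 3563)), Mul(-41763, Rational(1, 2835))) = Add(Mul(-17181, Rational(1, 3563)), Rational(-13921, 945)) = Add(Rational(-17181, 3563), Rational(-13921, 945)) = Rational(-9405224, 481005)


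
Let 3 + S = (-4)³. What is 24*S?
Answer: -1608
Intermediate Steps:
S = -67 (S = -3 + (-4)³ = -3 - 64 = -67)
24*S = 24*(-67) = -1608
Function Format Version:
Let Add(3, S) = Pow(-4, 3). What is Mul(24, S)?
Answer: -1608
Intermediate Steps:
S = -67 (S = Add(-3, Pow(-4, 3)) = Add(-3, -64) = -67)
Mul(24, S) = Mul(24, -67) = -1608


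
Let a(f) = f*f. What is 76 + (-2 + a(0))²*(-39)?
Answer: -80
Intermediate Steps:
a(f) = f²
76 + (-2 + a(0))²*(-39) = 76 + (-2 + 0²)²*(-39) = 76 + (-2 + 0)²*(-39) = 76 + (-2)²*(-39) = 76 + 4*(-39) = 76 - 156 = -80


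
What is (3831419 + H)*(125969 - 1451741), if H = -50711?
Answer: -5012356806576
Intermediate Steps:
(3831419 + H)*(125969 - 1451741) = (3831419 - 50711)*(125969 - 1451741) = 3780708*(-1325772) = -5012356806576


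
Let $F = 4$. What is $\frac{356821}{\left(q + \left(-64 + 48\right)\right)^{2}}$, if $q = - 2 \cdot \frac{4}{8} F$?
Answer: $\frac{356821}{400} \approx 892.05$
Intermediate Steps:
$q = -4$ ($q = - 2 \cdot \frac{4}{8} \cdot 4 = - 2 \cdot 4 \cdot \frac{1}{8} \cdot 4 = \left(-2\right) \frac{1}{2} \cdot 4 = \left(-1\right) 4 = -4$)
$\frac{356821}{\left(q + \left(-64 + 48\right)\right)^{2}} = \frac{356821}{\left(-4 + \left(-64 + 48\right)\right)^{2}} = \frac{356821}{\left(-4 - 16\right)^{2}} = \frac{356821}{\left(-20\right)^{2}} = \frac{356821}{400}$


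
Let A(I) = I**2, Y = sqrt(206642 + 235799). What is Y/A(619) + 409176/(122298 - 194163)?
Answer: -45464/7985 + sqrt(442441)/383161 ≈ -5.6919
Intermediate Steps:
Y = sqrt(442441) ≈ 665.16
Y/A(619) + 409176/(122298 - 194163) = sqrt(442441)/(619**2) + 409176/(122298 - 194163) = sqrt(442441)/383161 + 409176/(-71865) = sqrt(442441)*(1/383161) + 409176*(-1/71865) = sqrt(442441)/383161 - 45464/7985 = -45464/7985 + sqrt(442441)/383161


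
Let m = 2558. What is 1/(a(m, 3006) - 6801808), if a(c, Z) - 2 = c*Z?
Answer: 1/887542 ≈ 1.1267e-6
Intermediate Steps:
a(c, Z) = 2 + Z*c (a(c, Z) = 2 + c*Z = 2 + Z*c)
1/(a(m, 3006) - 6801808) = 1/((2 + 3006*2558) - 6801808) = 1/((2 + 7689348) - 6801808) = 1/(7689350 - 6801808) = 1/887542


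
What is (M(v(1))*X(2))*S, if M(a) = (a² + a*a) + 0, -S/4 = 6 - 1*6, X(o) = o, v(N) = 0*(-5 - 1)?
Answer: 0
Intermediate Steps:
v(N) = 0 (v(N) = 0*(-6) = 0)
S = 0 (S = -4*(6 - 1*6) = -4*(6 - 6) = -4*0 = 0)
M(a) = 2*a² (M(a) = (a² + a²) + 0 = 2*a² + 0 = 2*a²)
(M(v(1))*X(2))*S = ((2*0²)*2)*0 = ((2*0)*2)*0 = (0*2)*0 = 0*0 = 0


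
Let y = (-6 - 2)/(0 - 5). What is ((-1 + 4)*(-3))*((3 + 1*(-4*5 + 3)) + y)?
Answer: 558/5 ≈ 111.60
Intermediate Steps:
y = 8/5 (y = -8/(-5) = -8*(-1/5) = 8/5 ≈ 1.6000)
((-1 + 4)*(-3))*((3 + 1*(-4*5 + 3)) + y) = ((-1 + 4)*(-3))*((3 + 1*(-4*5 + 3)) + 8/5) = (3*(-3))*((3 + 1*(-20 + 3)) + 8/5) = -9*((3 + 1*(-17)) + 8/5) = -9*((3 - 17) + 8/5) = -9*(-14 + 8/5) = -9*(-62/5) = 558/5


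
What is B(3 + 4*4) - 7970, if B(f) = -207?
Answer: -8177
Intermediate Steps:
B(3 + 4*4) - 7970 = -207 - 7970 = -8177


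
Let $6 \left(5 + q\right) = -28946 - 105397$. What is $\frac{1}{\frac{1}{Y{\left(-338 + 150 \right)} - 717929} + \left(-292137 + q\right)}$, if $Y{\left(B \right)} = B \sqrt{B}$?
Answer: $\frac{2 \left(- 376 \sqrt{47} + 717929 i\right)}{- 451624006387 i + 236528440 \sqrt{47}} \approx -3.1793 \cdot 10^{-6} + 3.4694 \cdot 10^{-18} i$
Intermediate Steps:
$Y{\left(B \right)} = B^{\frac{3}{2}}$
$q = - \frac{44791}{2}$ ($q = -5 + \frac{-28946 - 105397}{6} = -5 + \frac{1}{6} \left(-134343\right) = -5 - \frac{44781}{2} = - \frac{44791}{2} \approx -22396.0$)
$\frac{1}{\frac{1}{Y{\left(-338 + 150 \right)} - 717929} + \left(-292137 + q\right)} = \frac{1}{\frac{1}{\left(-338 + 150\right)^{\frac{3}{2}} - 717929} - \frac{629065}{2}} = \frac{1}{\frac{1}{\left(-188\right)^{\frac{3}{2}} - 717929} - \frac{629065}{2}} = \frac{1}{\frac{1}{- 376 i \sqrt{47} - 717929} - \frac{629065}{2}} = \frac{1}{\frac{1}{-717929 - 376 i \sqrt{47}} - \frac{629065}{2}} = \frac{1}{- \frac{629065}{2} + \frac{1}{-717929 - 376 i \sqrt{47}}}$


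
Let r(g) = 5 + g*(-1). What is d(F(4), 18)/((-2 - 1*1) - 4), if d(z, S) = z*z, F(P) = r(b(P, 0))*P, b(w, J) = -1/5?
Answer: -10816/175 ≈ -61.806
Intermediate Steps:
b(w, J) = -1/5 (b(w, J) = -1*1/5 = -1/5)
r(g) = 5 - g
F(P) = 26*P/5 (F(P) = (5 - 1*(-1/5))*P = (5 + 1/5)*P = 26*P/5)
d(z, S) = z**2
d(F(4), 18)/((-2 - 1*1) - 4) = ((26/5)*4)**2/((-2 - 1*1) - 4) = (104/5)**2/((-2 - 1) - 4) = 10816/(25*(-3 - 4)) = (10816/25)/(-7) = (10816/25)*(-1/7) = -10816/175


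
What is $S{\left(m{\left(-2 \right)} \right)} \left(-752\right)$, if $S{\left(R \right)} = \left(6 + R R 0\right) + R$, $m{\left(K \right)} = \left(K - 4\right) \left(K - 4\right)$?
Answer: $-31584$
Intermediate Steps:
$m{\left(K \right)} = \left(-4 + K\right)^{2}$ ($m{\left(K \right)} = \left(-4 + K\right) \left(-4 + K\right) = \left(-4 + K\right)^{2}$)
$S{\left(R \right)} = 6 + R$ ($S{\left(R \right)} = \left(6 + R^{2} \cdot 0\right) + R = \left(6 + 0\right) + R = 6 + R$)
$S{\left(m{\left(-2 \right)} \right)} \left(-752\right) = \left(6 + \left(-4 - 2\right)^{2}\right) \left(-752\right) = \left(6 + \left(-6\right)^{2}\right) \left(-752\right) = \left(6 + 36\right) \left(-752\right) = 42 \left(-752\right) = -31584$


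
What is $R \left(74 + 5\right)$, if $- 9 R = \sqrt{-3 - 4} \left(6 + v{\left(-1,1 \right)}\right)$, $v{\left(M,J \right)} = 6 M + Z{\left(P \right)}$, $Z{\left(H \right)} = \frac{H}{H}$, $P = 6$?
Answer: $- \frac{79 i \sqrt{7}}{9} \approx - 23.224 i$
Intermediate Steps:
$Z{\left(H \right)} = 1$
$v{\left(M,J \right)} = 1 + 6 M$ ($v{\left(M,J \right)} = 6 M + 1 = 1 + 6 M$)
$R = - \frac{i \sqrt{7}}{9}$ ($R = - \frac{\sqrt{-3 - 4} \left(6 + \left(1 + 6 \left(-1\right)\right)\right)}{9} = - \frac{\sqrt{-7} \left(6 + \left(1 - 6\right)\right)}{9} = - \frac{i \sqrt{7} \left(6 - 5\right)}{9} = - \frac{i \sqrt{7} \cdot 1}{9} = - \frac{i \sqrt{7}}{9} \approx - 0.29397 i$)
$R \left(74 + 5\right) = - \frac{i \sqrt{7}}{9} \left(74 + 5\right) = - \frac{i \sqrt{7}}{9} \cdot 79 = - \frac{79 i \sqrt{7}}{9}$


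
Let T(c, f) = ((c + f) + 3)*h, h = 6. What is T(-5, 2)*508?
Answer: 0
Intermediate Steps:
T(c, f) = 18 + 6*c + 6*f (T(c, f) = ((c + f) + 3)*6 = (3 + c + f)*6 = 18 + 6*c + 6*f)
T(-5, 2)*508 = (18 + 6*(-5) + 6*2)*508 = (18 - 30 + 12)*508 = 0*508 = 0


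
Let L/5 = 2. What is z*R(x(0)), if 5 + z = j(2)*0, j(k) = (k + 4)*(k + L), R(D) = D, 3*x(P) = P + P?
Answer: 0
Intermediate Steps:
x(P) = 2*P/3 (x(P) = (P + P)/3 = (2*P)/3 = 2*P/3)
L = 10 (L = 5*2 = 10)
j(k) = (4 + k)*(10 + k) (j(k) = (k + 4)*(k + 10) = (4 + k)*(10 + k))
z = -5 (z = -5 + (40 + 2² + 14*2)*0 = -5 + (40 + 4 + 28)*0 = -5 + 72*0 = -5 + 0 = -5)
z*R(x(0)) = -10*0/3 = -5*0 = 0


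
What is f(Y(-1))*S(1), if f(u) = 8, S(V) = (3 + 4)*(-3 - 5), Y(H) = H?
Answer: -448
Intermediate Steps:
S(V) = -56 (S(V) = 7*(-8) = -56)
f(Y(-1))*S(1) = 8*(-56) = -448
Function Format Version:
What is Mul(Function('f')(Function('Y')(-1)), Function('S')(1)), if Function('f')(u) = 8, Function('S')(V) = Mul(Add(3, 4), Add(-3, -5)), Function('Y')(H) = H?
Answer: -448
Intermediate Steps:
Function('S')(V) = -56 (Function('S')(V) = Mul(7, -8) = -56)
Mul(Function('f')(Function('Y')(-1)), Function('S')(1)) = Mul(8, -56) = -448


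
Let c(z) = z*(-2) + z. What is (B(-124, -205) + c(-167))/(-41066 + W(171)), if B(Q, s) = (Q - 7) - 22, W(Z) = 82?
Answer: -7/20492 ≈ -0.00034160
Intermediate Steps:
c(z) = -z (c(z) = -2*z + z = -z)
B(Q, s) = -29 + Q (B(Q, s) = (-7 + Q) - 22 = -29 + Q)
(B(-124, -205) + c(-167))/(-41066 + W(171)) = ((-29 - 124) - 1*(-167))/(-41066 + 82) = (-153 + 167)/(-40984) = 14*(-1/40984) = -7/20492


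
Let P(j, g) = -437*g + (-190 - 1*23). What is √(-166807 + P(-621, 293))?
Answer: I*√295061 ≈ 543.2*I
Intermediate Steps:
P(j, g) = -213 - 437*g (P(j, g) = -437*g + (-190 - 23) = -437*g - 213 = -213 - 437*g)
√(-166807 + P(-621, 293)) = √(-166807 + (-213 - 437*293)) = √(-166807 + (-213 - 128041)) = √(-166807 - 128254) = √(-295061) = I*√295061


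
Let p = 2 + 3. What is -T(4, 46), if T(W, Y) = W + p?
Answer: -9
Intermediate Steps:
p = 5
T(W, Y) = 5 + W (T(W, Y) = W + 5 = 5 + W)
-T(4, 46) = -(5 + 4) = -1*9 = -9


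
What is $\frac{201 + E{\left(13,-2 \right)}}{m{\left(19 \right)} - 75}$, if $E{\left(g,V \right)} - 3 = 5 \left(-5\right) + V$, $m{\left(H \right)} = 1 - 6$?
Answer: $- \frac{177}{80} \approx -2.2125$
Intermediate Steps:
$m{\left(H \right)} = -5$
$E{\left(g,V \right)} = -22 + V$ ($E{\left(g,V \right)} = 3 + \left(5 \left(-5\right) + V\right) = 3 + \left(-25 + V\right) = -22 + V$)
$\frac{201 + E{\left(13,-2 \right)}}{m{\left(19 \right)} - 75} = \frac{201 - 24}{-5 - 75} = \frac{201 - 24}{-80} = 177 \left(- \frac{1}{80}\right) = - \frac{177}{80}$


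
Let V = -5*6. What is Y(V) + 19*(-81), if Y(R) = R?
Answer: -1569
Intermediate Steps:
V = -30
Y(V) + 19*(-81) = -30 + 19*(-81) = -30 - 1539 = -1569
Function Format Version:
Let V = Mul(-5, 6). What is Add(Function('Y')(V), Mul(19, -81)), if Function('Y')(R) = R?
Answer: -1569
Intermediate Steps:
V = -30
Add(Function('Y')(V), Mul(19, -81)) = Add(-30, Mul(19, -81)) = Add(-30, -1539) = -1569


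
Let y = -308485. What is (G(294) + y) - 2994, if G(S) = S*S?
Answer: -225043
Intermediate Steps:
G(S) = S²
(G(294) + y) - 2994 = (294² - 308485) - 2994 = (86436 - 308485) - 2994 = -222049 - 2994 = -225043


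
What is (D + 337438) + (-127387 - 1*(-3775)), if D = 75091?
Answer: 288917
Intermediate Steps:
(D + 337438) + (-127387 - 1*(-3775)) = (75091 + 337438) + (-127387 - 1*(-3775)) = 412529 + (-127387 + 3775) = 412529 - 123612 = 288917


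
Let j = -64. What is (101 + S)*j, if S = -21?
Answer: -5120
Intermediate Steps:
(101 + S)*j = (101 - 21)*(-64) = 80*(-64) = -5120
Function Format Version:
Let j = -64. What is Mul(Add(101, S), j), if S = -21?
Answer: -5120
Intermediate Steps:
Mul(Add(101, S), j) = Mul(Add(101, -21), -64) = Mul(80, -64) = -5120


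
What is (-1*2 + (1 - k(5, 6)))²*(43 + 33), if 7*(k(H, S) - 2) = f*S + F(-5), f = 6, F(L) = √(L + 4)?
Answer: 35264/7 + 8664*I/49 ≈ 5037.7 + 176.82*I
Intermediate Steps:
F(L) = √(4 + L)
k(H, S) = 2 + I/7 + 6*S/7 (k(H, S) = 2 + (6*S + √(4 - 5))/7 = 2 + (6*S + √(-1))/7 = 2 + (6*S + I)/7 = 2 + (I + 6*S)/7 = 2 + (I/7 + 6*S/7) = 2 + I/7 + 6*S/7)
(-1*2 + (1 - k(5, 6)))²*(43 + 33) = (-1*2 + (1 - (2 + I/7 + (6/7)*6)))²*(43 + 33) = (-2 + (1 - (2 + I/7 + 36/7)))²*76 = (-2 + (1 - (50/7 + I/7)))²*76 = (-2 + (1 + (-50/7 - I/7)))²*76 = (-2 + (-43/7 - I/7))²*76 = (-57/7 - I/7)²*76 = 76*(-57/7 - I/7)²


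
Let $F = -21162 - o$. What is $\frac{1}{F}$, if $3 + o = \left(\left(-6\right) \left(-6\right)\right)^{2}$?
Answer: $- \frac{1}{22455} \approx -4.4534 \cdot 10^{-5}$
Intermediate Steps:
$o = 1293$ ($o = -3 + \left(\left(-6\right) \left(-6\right)\right)^{2} = -3 + 36^{2} = -3 + 1296 = 1293$)
$F = -22455$ ($F = -21162 - 1293 = -22455$)
$\frac{1}{F} = \frac{1}{-22455} = - \frac{1}{22455}$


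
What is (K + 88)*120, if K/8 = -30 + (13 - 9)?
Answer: -14400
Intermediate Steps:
K = -208 (K = 8*(-30 + (13 - 9)) = 8*(-30 + 4) = 8*(-26) = -208)
(K + 88)*120 = (-208 + 88)*120 = -120*120 = -14400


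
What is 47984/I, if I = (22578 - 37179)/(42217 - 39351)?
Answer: -137522144/14601 ≈ -9418.7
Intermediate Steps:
I = -14601/2866 ≈ -5.0946
47984/I = 47984/(-14601/2866) = 47984*(-2866/14601) = -137522144/14601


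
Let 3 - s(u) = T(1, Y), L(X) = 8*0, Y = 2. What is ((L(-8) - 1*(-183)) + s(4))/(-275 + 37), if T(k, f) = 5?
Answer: -181/238 ≈ -0.76050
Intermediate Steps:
L(X) = 0
s(u) = -2 (s(u) = 3 - 1*5 = 3 - 5 = -2)
((L(-8) - 1*(-183)) + s(4))/(-275 + 37) = ((0 - 1*(-183)) - 2)/(-275 + 37) = ((0 + 183) - 2)/(-238) = (183 - 2)*(-1/238) = 181*(-1/238) = -181/238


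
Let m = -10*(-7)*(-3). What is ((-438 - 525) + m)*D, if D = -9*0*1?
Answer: 0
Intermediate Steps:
m = -210 (m = 70*(-3) = -210)
D = 0 (D = 0*1 = 0)
((-438 - 525) + m)*D = ((-438 - 525) - 210)*0 = (-963 - 210)*0 = -1173*0 = 0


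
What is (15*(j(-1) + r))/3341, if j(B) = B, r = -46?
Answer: -705/3341 ≈ -0.21101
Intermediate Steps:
(15*(j(-1) + r))/3341 = (15*(-1 - 46))/3341 = (15*(-47))*(1/3341) = -705*1/3341 = -705/3341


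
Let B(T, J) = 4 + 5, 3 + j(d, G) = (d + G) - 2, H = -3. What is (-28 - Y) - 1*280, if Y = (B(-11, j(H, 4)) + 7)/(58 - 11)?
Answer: -14492/47 ≈ -308.34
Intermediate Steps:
j(d, G) = -5 + G + d (j(d, G) = -3 + ((d + G) - 2) = -3 + ((G + d) - 2) = -3 + (-2 + G + d) = -5 + G + d)
B(T, J) = 9
Y = 16/47 (Y = (9 + 7)/(58 - 11) = 16/47 ≈ 0.34043)
(-28 - Y) - 1*280 = (-28 - 1*16/47) - 1*280 = (-28 - 16/47) - 280 = -1332/47 - 280 = -14492/47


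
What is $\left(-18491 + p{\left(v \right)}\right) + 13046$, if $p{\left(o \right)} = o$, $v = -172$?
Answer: $-5617$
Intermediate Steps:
$\left(-18491 + p{\left(v \right)}\right) + 13046 = \left(-18491 - 172\right) + 13046 = -18663 + 13046 = -5617$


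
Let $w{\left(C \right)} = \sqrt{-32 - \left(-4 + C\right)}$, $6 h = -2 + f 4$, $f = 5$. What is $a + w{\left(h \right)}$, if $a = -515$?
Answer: $-515 + i \sqrt{31} \approx -515.0 + 5.5678 i$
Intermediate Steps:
$h = 3$ ($h = \frac{-2 + 5 \cdot 4}{6} = \frac{-2 + 20}{6} = \frac{1}{6} \cdot 18 = 3$)
$w{\left(C \right)} = \sqrt{-28 - C}$
$a + w{\left(h \right)} = -515 + \sqrt{-28 - 3} = -515 + \sqrt{-31} = -515 + i \sqrt{31}$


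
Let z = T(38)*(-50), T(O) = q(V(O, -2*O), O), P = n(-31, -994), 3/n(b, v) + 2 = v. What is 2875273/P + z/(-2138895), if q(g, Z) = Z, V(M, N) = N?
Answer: -408353827677064/427779 ≈ -9.5459e+8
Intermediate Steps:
n(b, v) = 3/(-2 + v)
P = -1/332 (P = 3/(-2 - 994) = 3/(-996) = 3*(-1/996) = -1/332 ≈ -0.0030120)
T(O) = O
z = -1900 (z = 38*(-50) = -1900)
2875273/P + z/(-2138895) = 2875273/(-1/332) - 1900/(-2138895) = 2875273*(-332) - 1900*(-1/2138895) = -954590636 + 380/427779 = -408353827677064/427779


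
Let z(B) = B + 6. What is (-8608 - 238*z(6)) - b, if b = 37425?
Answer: -48889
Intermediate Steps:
z(B) = 6 + B
(-8608 - 238*z(6)) - b = (-8608 - 238*(6 + 6)) - 1*37425 = (-8608 - 238*12) - 37425 = (-8608 - 1*2856) - 37425 = (-8608 - 2856) - 37425 = -11464 - 37425 = -48889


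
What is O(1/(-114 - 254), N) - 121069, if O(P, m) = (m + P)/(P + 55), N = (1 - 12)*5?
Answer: -2450335732/20239 ≈ -1.2107e+5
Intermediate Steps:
N = -55 (N = -11*5 = -55)
O(P, m) = (P + m)/(55 + P)
O(1/(-114 - 254), N) - 121069 = (1/(-114 - 254) - 55)/(55 + 1/(-114 - 254)) - 121069 = (1/(-368) - 55)/(55 + 1/(-368)) - 121069 = (-1/368 - 55)/(55 - 1/368) - 121069 = -20241/368/(20239/368) - 121069 = (368/20239)*(-20241/368) - 121069 = -20241/20239 - 121069 = -2450335732/20239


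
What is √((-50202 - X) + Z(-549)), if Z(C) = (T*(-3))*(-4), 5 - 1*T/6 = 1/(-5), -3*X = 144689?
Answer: I*√359535/15 ≈ 39.974*I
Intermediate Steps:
X = -144689/3 (X = -⅓*144689 = -144689/3 ≈ -48230.)
T = 156/5 (T = 30 - 6/(-5) = 30 - 6*(-⅕) = 30 + 6/5 = 156/5 ≈ 31.200)
Z(C) = 1872/5 (Z(C) = ((156/5)*(-3))*(-4) = -468/5*(-4) = 1872/5)
√((-50202 - X) + Z(-549)) = √((-50202 - 1*(-144689/3)) + 1872/5) = √((-50202 + 144689/3) + 1872/5) = √(-5917/3 + 1872/5) = √(-23969/15) = I*√359535/15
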